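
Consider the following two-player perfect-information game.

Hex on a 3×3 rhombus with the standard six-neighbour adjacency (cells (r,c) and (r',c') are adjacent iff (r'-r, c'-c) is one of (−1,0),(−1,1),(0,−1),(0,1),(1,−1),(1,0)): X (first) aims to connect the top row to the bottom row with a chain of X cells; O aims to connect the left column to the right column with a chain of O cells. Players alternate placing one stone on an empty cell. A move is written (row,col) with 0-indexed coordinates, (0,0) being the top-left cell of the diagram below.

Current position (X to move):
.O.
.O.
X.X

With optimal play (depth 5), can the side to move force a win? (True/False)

X winning at [.O./.O./X.X]: False

[.O./.O./X.X] X move#1: (0,0):-1/XO./.O./X.X*, (0,2):-1/.OX/.O./X.X, (1,0):-1/.O./XO./X.X, (1,2):-1/.O./.OX/X.X, (2,1):-1/.O./.O./XXX
[XO./.O./X.X] O move#2: (0,2):-1/XOO/.O./X.X, (1,0):+1/XO./OO./X.X*, (1,2):-1/XO./.OO/X.X, (2,1):-1/XO./.O./XOX
[XO./OO./X.X] X move#3: (0,2):-1/XOX/OO./X.X*, (1,2):-1/XO./OOX/X.X, (2,1):-1/XO./OO./XXX
[XOX/OO./X.X] O move#4: (1,2):+1/XOX/OOO/X.X*, (2,1):-1/XOX/OO./XOX
[XOX/OOO/X.X] end (terminal -1, X#5); searched .O./.O./X.X to 5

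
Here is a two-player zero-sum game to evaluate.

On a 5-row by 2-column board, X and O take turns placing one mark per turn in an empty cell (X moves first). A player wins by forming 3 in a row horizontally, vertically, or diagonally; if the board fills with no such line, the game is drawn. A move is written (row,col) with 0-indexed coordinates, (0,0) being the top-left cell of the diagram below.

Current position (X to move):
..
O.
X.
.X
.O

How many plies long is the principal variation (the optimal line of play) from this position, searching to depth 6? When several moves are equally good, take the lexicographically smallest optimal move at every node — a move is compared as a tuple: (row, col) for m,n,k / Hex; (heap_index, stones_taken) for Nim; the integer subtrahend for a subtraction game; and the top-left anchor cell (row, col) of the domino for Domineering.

PV length from [../O./X./.X/.O]: 6 plies

ply 1, X at ../O./X./.X/.O | (0,0)=+0→X./O./X./.X/.O*; (0,1)=+0→.X/O./X./.X/.O; (1,1)=+0→../OX/X./.X/.O; (2,1)=+0→../O./XX/.X/.O; (3,0)=+0→../O./X./XX/.O; (4,0)=+0→../O./X./.X/XO
ply 2, O at X./O./X./.X/.O | (0,1)=+0→XO/O./X./.X/.O*; (1,1)=+0→X./OO/X./.X/.O; (2,1)=+0→X./O./XO/.X/.O; (3,0)=+0→X./O./X./OX/.O; (4,0)=+0→X./O./X./.X/OO
ply 3, X at XO/O./X./.X/.O | (1,1)=+0→XO/OX/X./.X/.O*; (2,1)=+0→XO/O./XX/.X/.O; (3,0)=+0→XO/O./X./XX/.O; (4,0)=+0→XO/O./X./.X/XO
ply 4, O at XO/OX/X./.X/.O | (2,1)=+0→XO/OX/XO/.X/.O*; (3,0)=-1→XO/OX/X./OX/.O; (4,0)=-1→XO/OX/X./.X/OO
ply 5, X at XO/OX/XO/.X/.O | (3,0)=+0→XO/OX/XO/XX/.O*; (4,0)=+0→XO/OX/XO/.X/XO
ply 6, O at XO/OX/XO/XX/.O | (4,0)=+0→XO/OX/XO/XX/OO*
ply 7: XO/OX/XO/XX/OO is terminal +0 (X); from ../O./X./.X/.O depth 6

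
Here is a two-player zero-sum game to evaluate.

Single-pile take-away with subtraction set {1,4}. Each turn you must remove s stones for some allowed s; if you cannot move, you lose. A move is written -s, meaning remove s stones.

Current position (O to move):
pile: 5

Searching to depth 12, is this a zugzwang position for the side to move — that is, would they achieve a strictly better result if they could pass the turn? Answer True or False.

zugzwang(5, O) = True

ply 1, O at 5 | -1=-1→4*; -4=-1→1
ply 2, X at 4 | -1=-1→3; -4=+1→0*
ply 3: 0 is terminal -1 (O); from 5 depth 12
suppose O passes — search the same position with X to move:
pass> ply 1, X at 5 | -1=-1→4*; -4=-1→1
pass> ply 2, O at 4 | -1=-1→3; -4=+1→0*
pass> ply 3: 0 is terminal -1 (X); from 5 depth 12
for O: play -1, pass +1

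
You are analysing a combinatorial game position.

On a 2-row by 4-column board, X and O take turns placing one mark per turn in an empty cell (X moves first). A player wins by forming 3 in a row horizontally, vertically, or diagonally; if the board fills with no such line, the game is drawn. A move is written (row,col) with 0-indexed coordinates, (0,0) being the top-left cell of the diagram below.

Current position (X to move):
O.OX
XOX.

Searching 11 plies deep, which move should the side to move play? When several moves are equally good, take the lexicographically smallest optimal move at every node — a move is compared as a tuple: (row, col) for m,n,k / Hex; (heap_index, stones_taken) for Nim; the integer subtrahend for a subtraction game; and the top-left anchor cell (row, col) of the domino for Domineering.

[O.OX/XOX.] X move#1: (0,1):+0/OXOX/XOX.*, (1,3):-1/O.OX/XOXX
[OXOX/XOX.] O move#2: (1,3):+0/OXOX/XOXO*
[OXOX/XOXO] end (terminal +0, X#3); searched O.OX/XOX. to 11

X's best at [O.OX/XOX.]: (0,1)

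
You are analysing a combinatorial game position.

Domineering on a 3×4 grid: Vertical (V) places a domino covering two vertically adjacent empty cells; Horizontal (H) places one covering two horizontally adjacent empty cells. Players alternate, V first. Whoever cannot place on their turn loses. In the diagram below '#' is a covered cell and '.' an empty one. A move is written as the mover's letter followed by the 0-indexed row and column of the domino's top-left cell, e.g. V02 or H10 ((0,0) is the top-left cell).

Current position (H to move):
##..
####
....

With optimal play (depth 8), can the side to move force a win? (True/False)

p1 H@[##../####/....]: H02[####/####/....]+1* H20[##../####/##..]+1 H21[##../####/.##.]+1 H22[##../####/..##]+1
p2 V@[####/####/....] terminal -1; root [##../####/....] d8

H winning at [##../####/....]: True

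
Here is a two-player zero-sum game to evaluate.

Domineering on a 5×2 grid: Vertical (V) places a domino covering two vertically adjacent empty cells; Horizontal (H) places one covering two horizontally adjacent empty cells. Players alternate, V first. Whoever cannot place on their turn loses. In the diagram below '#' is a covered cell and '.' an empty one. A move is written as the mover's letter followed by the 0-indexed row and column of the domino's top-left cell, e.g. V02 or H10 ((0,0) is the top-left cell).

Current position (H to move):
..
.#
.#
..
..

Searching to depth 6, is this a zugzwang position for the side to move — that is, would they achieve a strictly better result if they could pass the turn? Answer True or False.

zugzwang(../.#/.#/../.., H) = False

p1 H@[../.#/.#/../..]: H00[##/.#/.#/../..]-1 H30[../.#/.#/##/..]+1* H40[../.#/.#/../##]+1
p2 V@[../.#/.#/##/..]: V00[#./##/.#/##/..]-1* V10[../##/##/##/..]-1
p3 H@[#./##/.#/##/..]: H40[#./##/.#/##/##]+1*
p4 V@[#./##/.#/##/##] terminal -1; root [../.#/.#/../..] d6
pass branch (V moves first from the same position):
  | p1 V@[../.#/.#/../..]: V00[#./##/.#/../..]-1 V10[../##/##/../..]-1 V20[../.#/##/#./..]+1* V30[../.#/.#/#./#.]+1 V31[../.#/.#/.#/.#]+1
  | p2 H@[../.#/##/#./..]: H00[##/.#/##/#./..]-1* H40[../.#/##/#./##]-1
  | p3 V@[##/.#/##/#./..]: V31[##/.#/##/##/.#]+1*
  | p4 H@[##/.#/##/##/.#] terminal -1; root [../.#/.#/../..] d6
H moving scores +1; H passing scores -1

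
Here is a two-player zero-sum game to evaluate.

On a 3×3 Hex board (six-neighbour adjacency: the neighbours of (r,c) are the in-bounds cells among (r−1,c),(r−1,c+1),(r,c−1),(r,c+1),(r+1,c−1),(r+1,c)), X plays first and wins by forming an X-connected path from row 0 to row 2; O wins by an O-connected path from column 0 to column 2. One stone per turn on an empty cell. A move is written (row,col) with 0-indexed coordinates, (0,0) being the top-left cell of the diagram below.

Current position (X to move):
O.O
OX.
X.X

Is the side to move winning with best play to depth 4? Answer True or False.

X winning at [O.O/OX./X.X]: True

ply 1, X at O.O/OX./X.X | (0,1)=+1→OXO/OX./X.X*; (1,2)=-1→O.O/OXX/X.X; (2,1)=-1→O.O/OX./XXX
ply 2: OXO/OX./X.X is terminal -1 (O); from O.O/OX./X.X depth 4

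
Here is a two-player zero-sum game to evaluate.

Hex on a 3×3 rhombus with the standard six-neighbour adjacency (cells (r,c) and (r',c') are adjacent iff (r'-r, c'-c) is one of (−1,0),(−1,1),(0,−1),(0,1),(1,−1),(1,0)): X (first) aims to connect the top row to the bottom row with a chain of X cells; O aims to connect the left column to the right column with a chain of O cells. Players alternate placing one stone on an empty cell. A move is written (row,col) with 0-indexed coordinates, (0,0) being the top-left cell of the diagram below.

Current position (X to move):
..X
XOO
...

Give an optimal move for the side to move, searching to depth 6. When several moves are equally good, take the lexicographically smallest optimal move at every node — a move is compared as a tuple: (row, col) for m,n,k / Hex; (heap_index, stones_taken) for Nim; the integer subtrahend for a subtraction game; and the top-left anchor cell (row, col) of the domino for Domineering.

X's best at [..X/XOO/...]: (2,0)

p1 X@[..X/XOO/...]: (0,0)[X.X/XOO/...]-1 (0,1)[.XX/XOO/...]-1 (2,0)[..X/XOO/X..]+1* (2,1)[..X/XOO/.X.]-1 (2,2)[..X/XOO/..X]-1
p2 O@[..X/XOO/X..]: (0,0)[O.X/XOO/X..]-1* (0,1)[.OX/XOO/X..]-1 (2,1)[..X/XOO/XO.]-1 (2,2)[..X/XOO/X.O]-1
p3 X@[O.X/XOO/X..]: (0,1)[OXX/XOO/X..]+1* (2,1)[O.X/XOO/XX.]-1 (2,2)[O.X/XOO/X.X]-1
p4 O@[OXX/XOO/X..] terminal -1; root [..X/XOO/...] d6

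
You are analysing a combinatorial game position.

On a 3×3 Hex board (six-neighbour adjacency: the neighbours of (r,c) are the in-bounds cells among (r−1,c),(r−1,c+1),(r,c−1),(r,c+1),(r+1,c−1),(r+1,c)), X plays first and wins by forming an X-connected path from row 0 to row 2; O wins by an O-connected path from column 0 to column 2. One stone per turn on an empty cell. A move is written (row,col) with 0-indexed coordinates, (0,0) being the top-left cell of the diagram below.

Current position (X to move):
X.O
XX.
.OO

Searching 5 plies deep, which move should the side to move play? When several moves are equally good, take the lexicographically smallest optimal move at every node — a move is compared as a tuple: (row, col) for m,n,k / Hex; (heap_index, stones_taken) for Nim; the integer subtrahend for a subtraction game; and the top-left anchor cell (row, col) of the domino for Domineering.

X's best at [X.O/XX./.OO]: (2,0)

p1 X@[X.O/XX./.OO]: (0,1)[XXO/XX./.OO]-1 (1,2)[X.O/XXX/.OO]-1 (2,0)[X.O/XX./XOO]+1*
p2 O@[X.O/XX./XOO] terminal -1; root [X.O/XX./.OO] d5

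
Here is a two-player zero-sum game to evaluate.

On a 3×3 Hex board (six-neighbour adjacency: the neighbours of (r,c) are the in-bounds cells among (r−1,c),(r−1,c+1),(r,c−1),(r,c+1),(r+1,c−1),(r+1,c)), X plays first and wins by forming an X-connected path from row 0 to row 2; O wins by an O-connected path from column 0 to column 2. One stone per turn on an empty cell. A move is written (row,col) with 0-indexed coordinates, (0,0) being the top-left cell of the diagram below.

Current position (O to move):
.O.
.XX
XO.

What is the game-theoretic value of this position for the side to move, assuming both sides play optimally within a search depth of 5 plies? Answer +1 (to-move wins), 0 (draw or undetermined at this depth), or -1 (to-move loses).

value(.O./.XX/XO., O) = +1

[.O./.XX/XO.] O move#1: (0,0):-1/OO./.XX/XO., (0,2):+1/.OO/.XX/XO.*, (1,0):-1/.O./OXX/XO., (2,2):-1/.O./.XX/XOO
[.OO/.XX/XO.] X move#2: (0,0):-1/XOO/.XX/XO.*, (1,0):-1/.OO/XXX/XO., (2,2):-1/.OO/.XX/XOX
[XOO/.XX/XO.] O move#3: (1,0):+1/XOO/OXX/XO.*, (2,2):-1/XOO/.XX/XOO
[XOO/OXX/XO.] end (terminal -1, X#4); searched .O./.XX/XO. to 5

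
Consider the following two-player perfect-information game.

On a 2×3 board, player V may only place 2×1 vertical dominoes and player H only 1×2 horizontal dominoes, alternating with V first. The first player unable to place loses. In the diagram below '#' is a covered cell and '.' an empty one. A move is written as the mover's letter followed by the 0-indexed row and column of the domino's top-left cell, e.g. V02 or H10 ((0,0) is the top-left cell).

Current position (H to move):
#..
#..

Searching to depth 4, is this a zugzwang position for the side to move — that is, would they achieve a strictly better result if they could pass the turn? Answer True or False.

p1 H@[#../#..]: H01[###/#..]+1* H11[#../###]+1
p2 V@[###/#..] terminal -1; root [#../#..] d4
if H skipped the turn, V would face:
~ p1 V@[#../#..]: V01[##./##.]+1* V02[#.#/#.#]+1
~ p2 H@[##./##.] terminal -1; root [#../#..] d4
compare (H): move=+1 vs pass=-1

zugzwang(#../#.., H) = False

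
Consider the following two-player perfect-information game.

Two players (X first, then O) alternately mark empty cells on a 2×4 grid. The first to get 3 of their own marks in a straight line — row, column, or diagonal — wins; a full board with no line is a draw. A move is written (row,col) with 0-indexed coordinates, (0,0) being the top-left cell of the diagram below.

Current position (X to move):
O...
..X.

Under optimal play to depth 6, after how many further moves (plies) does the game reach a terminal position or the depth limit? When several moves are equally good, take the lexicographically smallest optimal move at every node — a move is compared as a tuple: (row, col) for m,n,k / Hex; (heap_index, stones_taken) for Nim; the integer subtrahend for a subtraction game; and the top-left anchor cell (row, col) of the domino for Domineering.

p1 X@[O.../..X.]: (0,1)[OX../..X.]+0 (0,2)[O.X./..X.]+0 (0,3)[O..X/..X.]+0 (1,0)[O.../X.X.]+0 (1,1)[O.../.XX.]+1* (1,3)[O.../..XX]+0
p2 O@[O.../.XX.]: (0,1)[OO../.XX.]-1* (0,2)[O.O./.XX.]-1 (0,3)[O..O/.XX.]-1 (1,0)[O.../OXX.]-1 (1,3)[O.../.XXO]-1
p3 X@[OO../.XX.]: (0,2)[OOX./.XX.]+1* (0,3)[OO.X/.XX.]-1 (1,0)[OO../XXX.]+1 (1,3)[OO../.XXX]+1
p4 O@[OOX./.XX.]: (0,3)[OOXO/.XX.]-1* (1,0)[OOX./OXX.]-1 (1,3)[OOX./.XXO]-1
p5 X@[OOXO/.XX.]: (1,0)[OOXO/XXX.]+1* (1,3)[OOXO/.XXX]+1
p6 O@[OOXO/XXX.] terminal -1; root [O.../..X.] d6

PV length from [O.../..X.]: 5 plies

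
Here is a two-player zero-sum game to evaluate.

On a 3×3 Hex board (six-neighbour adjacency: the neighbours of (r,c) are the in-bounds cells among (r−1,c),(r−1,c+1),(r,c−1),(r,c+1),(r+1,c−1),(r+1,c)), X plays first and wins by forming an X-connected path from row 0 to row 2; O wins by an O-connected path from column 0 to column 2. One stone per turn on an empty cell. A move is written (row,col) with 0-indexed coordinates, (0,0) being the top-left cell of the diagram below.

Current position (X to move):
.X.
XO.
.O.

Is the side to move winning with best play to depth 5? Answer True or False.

X winning at [.X./XO./.O.]: True

[.X./XO./.O.] X move#1: (0,0):-1/XX./XO./.O., (0,2):-1/.XX/XO./.O., (1,2):-1/.X./XOX/.O., (2,0):+1/.X./XO./XO.*, (2,2):-1/.X./XO./.OX
[.X./XO./XO.] end (terminal -1, O#2); searched .X./XO./.O. to 5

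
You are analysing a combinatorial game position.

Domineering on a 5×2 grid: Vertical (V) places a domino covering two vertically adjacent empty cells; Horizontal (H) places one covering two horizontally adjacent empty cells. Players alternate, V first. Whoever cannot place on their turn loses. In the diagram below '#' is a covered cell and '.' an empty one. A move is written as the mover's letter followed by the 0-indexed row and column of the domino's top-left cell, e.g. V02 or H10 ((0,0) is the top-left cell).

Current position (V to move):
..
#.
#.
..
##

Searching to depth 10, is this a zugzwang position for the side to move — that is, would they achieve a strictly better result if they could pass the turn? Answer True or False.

[../#./#./../##] V move#1: V01:-1/.#/##/#./../##*, V11:-1/../##/##/../##, V21:-1/../#./##/.#/##
[.#/##/#./../##] H move#2: H30:+1/.#/##/#./##/##*
[.#/##/#./##/##] end (terminal -1, V#3); searched ../#./#./../## to 10
if V skipped the turn, H would face:
~ [../#./#./../##] H move#1: H00:-1/##/#./#./../##*, H30:-1/../#./#./##/##
~ [##/#./#./../##] V move#2: V11:-1/##/##/##/../##, V21:+1/##/#./##/.#/##*
~ [##/#./##/.#/##] end (terminal -1, H#3); searched ../#./#./../## to 10
compare (V): move=-1 vs pass=+1

zugzwang(../#./#./../##, V) = True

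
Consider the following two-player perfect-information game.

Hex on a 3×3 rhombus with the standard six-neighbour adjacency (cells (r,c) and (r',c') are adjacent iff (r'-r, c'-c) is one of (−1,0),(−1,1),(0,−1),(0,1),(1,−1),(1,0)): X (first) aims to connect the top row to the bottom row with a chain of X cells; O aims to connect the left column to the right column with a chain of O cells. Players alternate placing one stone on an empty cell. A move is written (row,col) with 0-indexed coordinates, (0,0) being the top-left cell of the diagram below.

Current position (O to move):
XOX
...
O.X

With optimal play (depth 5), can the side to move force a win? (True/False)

O winning at [XOX/.../O.X]: True

ply 1, O at XOX/.../O.X | (1,0)=-1→XOX/O../O.X; (1,1)=-1→XOX/.O./O.X; (1,2)=+1→XOX/..O/O.X*; (2,1)=-1→XOX/.../OOX
ply 2, X at XOX/..O/O.X | (1,0)=-1→XOX/X.O/O.X*; (1,1)=-1→XOX/.XO/O.X; (2,1)=-1→XOX/..O/OXX
ply 3, O at XOX/X.O/O.X | (1,1)=+1→XOX/XOO/O.X*; (2,1)=+1→XOX/X.O/OOX
ply 4: XOX/XOO/O.X is terminal -1 (X); from XOX/.../O.X depth 5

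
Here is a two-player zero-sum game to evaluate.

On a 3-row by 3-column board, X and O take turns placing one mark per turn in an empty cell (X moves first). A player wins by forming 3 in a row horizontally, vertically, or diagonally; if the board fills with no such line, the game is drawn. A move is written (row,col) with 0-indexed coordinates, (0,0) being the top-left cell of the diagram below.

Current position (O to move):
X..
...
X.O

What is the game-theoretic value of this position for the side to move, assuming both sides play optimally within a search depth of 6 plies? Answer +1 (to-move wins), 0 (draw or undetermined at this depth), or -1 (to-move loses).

value(X../.../X.O, O) = -1

[X../.../X.O] O move#1: (0,1):-1/XO./.../X.O*, (0,2):-1/X.O/.../X.O, (1,0):-1/X../O../X.O, (1,1):-1/X../.O./X.O, (1,2):-1/X../..O/X.O, (2,1):-1/X../.../XOO
[XO./.../X.O] X move#2: (0,2):+1/XOX/.../X.O*, (1,0):+1/XO./X../X.O, (1,1):+1/XO./.X./X.O, (1,2):+0/XO./..X/X.O, (2,1):+0/XO./.../XXO
[XOX/.../X.O] O move#3: (1,0):-1/XOX/O../X.O*, (1,1):-1/XOX/.O./X.O, (1,2):-1/XOX/..O/X.O, (2,1):-1/XOX/.../XOO
[XOX/O../X.O] X move#4: (1,1):+1/XOX/OX./X.O*, (1,2):+0/XOX/O.X/X.O, (2,1):+0/XOX/O../XXO
[XOX/OX./X.O] end (terminal -1, O#5); searched X../.../X.O to 6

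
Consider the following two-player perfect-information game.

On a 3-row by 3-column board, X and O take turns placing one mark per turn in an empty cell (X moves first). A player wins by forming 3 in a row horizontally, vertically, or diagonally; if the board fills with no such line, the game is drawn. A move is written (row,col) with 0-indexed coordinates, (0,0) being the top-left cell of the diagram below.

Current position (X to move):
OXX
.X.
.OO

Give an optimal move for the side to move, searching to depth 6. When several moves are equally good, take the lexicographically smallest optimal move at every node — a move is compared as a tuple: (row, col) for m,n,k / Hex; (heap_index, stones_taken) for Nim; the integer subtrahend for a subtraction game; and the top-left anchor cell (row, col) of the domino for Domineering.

X's best at [OXX/.X./.OO]: (2,0)

ply 1, X at OXX/.X./.OO | (1,0)=-1→OXX/XX./.OO; (1,2)=-1→OXX/.XX/.OO; (2,0)=+1→OXX/.X./XOO*
ply 2: OXX/.X./XOO is terminal -1 (O); from OXX/.X./.OO depth 6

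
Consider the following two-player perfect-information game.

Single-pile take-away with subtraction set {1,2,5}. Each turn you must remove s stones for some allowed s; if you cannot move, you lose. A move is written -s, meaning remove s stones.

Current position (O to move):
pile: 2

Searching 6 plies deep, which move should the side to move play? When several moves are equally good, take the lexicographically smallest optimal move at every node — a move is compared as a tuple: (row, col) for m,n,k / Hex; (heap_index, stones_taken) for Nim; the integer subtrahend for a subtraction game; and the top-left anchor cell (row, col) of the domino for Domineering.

O's best at [2]: -2

p1 O@[2]: -1[1]-1 -2[0]+1*
p2 X@[0] terminal -1; root [2] d6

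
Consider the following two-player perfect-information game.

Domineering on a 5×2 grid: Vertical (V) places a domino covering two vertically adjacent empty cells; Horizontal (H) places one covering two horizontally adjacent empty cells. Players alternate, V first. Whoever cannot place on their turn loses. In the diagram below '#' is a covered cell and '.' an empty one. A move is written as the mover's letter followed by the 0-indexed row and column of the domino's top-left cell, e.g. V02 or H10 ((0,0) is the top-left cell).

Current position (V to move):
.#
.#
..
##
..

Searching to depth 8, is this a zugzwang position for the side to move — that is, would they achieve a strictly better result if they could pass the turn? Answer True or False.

ply 1, V at .#/.#/../##/.. | V00=-1→##/##/../##/..*; V10=-1→.#/##/#./##/..
ply 2, H at ##/##/../##/.. | H20=+1→##/##/##/##/..*; H40=+1→##/##/../##/##
ply 3: ##/##/##/##/.. is terminal -1 (V); from .#/.#/../##/.. depth 8
if V skipped the turn, H would face:
~ ply 1, H at .#/.#/../##/.. | H20=+1→.#/.#/##/##/..*; H40=-1→.#/.#/../##/##
~ ply 2, V at .#/.#/##/##/.. | V00=-1→##/##/##/##/..*
~ ply 3, H at ##/##/##/##/.. | H40=+1→##/##/##/##/##*
~ ply 4: ##/##/##/##/## is terminal -1 (V); from .#/.#/../##/.. depth 8
compare (V): move=-1 vs pass=-1

zugzwang(.#/.#/../##/.., V) = False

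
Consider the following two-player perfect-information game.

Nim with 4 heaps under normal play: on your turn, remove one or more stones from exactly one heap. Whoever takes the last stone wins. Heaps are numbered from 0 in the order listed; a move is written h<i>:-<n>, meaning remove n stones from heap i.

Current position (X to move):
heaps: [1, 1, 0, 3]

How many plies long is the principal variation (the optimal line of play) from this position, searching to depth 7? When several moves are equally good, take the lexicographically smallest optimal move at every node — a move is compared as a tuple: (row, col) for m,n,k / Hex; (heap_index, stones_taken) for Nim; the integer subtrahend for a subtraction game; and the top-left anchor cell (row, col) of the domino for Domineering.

PV length from [(1,1,0,3)]: 3 plies

[(1,1,0,3)] X move#1: h0:-1:-1/(0,1,0,3), h1:-1:-1/(1,0,0,3), h3:-1:-1/(1,1,0,2), h3:-2:-1/(1,1,0,1), h3:-3:+1/(1,1,0,0)*
[(1,1,0,0)] O move#2: h0:-1:-1/(0,1,0,0)*, h1:-1:-1/(1,0,0,0)
[(0,1,0,0)] X move#3: h1:-1:+1/(0,0,0,0)*
[(0,0,0,0)] end (terminal -1, O#4); searched (1,1,0,3) to 7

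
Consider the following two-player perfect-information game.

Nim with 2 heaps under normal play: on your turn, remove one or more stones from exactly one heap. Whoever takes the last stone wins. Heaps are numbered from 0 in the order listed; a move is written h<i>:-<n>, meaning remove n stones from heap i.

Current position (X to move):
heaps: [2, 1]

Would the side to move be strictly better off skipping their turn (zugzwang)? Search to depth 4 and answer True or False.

[(2,1)] X move#1: h0:-1:+1/(1,1)*, h0:-2:-1/(0,1), h1:-1:-1/(2,0)
[(1,1)] O move#2: h0:-1:-1/(0,1)*, h1:-1:-1/(1,0)
[(0,1)] X move#3: h1:-1:+1/(0,0)*
[(0,0)] end (terminal -1, O#4); searched (2,1) to 4
pass branch (O moves first from the same position):
  | [(2,1)] O move#1: h0:-1:+1/(1,1)*, h0:-2:-1/(0,1), h1:-1:-1/(2,0)
  | [(1,1)] X move#2: h0:-1:-1/(0,1)*, h1:-1:-1/(1,0)
  | [(0,1)] O move#3: h1:-1:+1/(0,0)*
  | [(0,0)] end (terminal -1, X#4); searched (2,1) to 4
X moving scores +1; X passing scores -1

zugzwang((2,1), X) = False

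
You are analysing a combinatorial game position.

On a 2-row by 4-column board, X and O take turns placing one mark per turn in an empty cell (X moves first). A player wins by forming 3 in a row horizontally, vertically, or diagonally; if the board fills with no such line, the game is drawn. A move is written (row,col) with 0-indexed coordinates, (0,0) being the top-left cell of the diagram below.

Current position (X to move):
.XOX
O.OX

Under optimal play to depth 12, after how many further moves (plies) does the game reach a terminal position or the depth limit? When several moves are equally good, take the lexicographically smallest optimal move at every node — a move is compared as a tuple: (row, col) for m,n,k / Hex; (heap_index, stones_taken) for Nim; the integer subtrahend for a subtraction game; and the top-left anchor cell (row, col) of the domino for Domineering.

PV length from [.XOX/O.OX]: 2 plies

ply 1, X at .XOX/O.OX | (0,0)=-1→XXOX/O.OX; (1,1)=+0→.XOX/OXOX*
ply 2, O at .XOX/OXOX | (0,0)=+0→OXOX/OXOX*
ply 3: OXOX/OXOX is terminal +0 (X); from .XOX/O.OX depth 12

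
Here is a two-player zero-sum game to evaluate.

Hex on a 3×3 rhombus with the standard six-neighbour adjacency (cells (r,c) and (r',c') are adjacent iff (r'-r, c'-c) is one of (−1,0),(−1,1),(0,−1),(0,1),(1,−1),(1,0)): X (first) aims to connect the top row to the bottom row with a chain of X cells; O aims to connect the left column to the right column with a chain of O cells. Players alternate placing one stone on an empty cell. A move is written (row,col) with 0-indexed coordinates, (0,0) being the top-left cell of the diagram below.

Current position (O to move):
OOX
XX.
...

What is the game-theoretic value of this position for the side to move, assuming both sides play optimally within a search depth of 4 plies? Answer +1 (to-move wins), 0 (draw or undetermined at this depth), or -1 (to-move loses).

[OOX/XX./...] O move#1: (1,2):-1/OOX/XXO/...*, (2,0):-1/OOX/XX./O.., (2,1):-1/OOX/XX./.O., (2,2):-1/OOX/XX./..O
[OOX/XXO/...] X move#2: (2,0):+1/OOX/XXO/X..*, (2,1):+1/OOX/XXO/.X., (2,2):+1/OOX/XXO/..X
[OOX/XXO/X..] end (terminal -1, O#3); searched OOX/XX./... to 4

value(OOX/XX./..., O) = -1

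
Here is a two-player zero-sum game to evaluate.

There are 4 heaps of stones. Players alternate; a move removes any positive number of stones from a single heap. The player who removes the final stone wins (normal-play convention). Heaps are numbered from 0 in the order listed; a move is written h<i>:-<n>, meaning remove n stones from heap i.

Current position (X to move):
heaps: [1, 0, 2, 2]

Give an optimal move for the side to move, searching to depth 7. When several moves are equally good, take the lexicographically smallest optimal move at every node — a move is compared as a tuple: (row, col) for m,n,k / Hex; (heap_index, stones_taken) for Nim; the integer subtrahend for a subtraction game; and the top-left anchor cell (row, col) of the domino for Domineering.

X's best at [(1,0,2,2)]: h0:-1

ply 1, X at (1,0,2,2) | h0:-1=+1→(0,0,2,2)*; h2:-1=-1→(1,0,1,2); h2:-2=-1→(1,0,0,2); h3:-1=-1→(1,0,2,1); h3:-2=-1→(1,0,2,0)
ply 2, O at (0,0,2,2) | h2:-1=-1→(0,0,1,2)*; h2:-2=-1→(0,0,0,2); h3:-1=-1→(0,0,2,1); h3:-2=-1→(0,0,2,0)
ply 3, X at (0,0,1,2) | h2:-1=-1→(0,0,0,2); h3:-1=+1→(0,0,1,1)*; h3:-2=-1→(0,0,1,0)
ply 4, O at (0,0,1,1) | h2:-1=-1→(0,0,0,1)*; h3:-1=-1→(0,0,1,0)
ply 5, X at (0,0,0,1) | h3:-1=+1→(0,0,0,0)*
ply 6: (0,0,0,0) is terminal -1 (O); from (1,0,2,2) depth 7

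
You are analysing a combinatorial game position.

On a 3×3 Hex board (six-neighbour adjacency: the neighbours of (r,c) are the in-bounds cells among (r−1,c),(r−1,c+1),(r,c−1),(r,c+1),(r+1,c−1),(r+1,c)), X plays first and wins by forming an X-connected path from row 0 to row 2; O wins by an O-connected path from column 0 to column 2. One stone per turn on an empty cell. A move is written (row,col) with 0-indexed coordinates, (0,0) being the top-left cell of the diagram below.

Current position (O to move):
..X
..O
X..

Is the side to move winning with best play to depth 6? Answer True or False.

O winning at [..X/..O/X..]: False

[..X/..O/X..] O move#1: (0,0):-1/O.X/..O/X..*, (0,1):-1/.OX/..O/X.., (1,0):-1/..X/O.O/X.., (1,1):-1/..X/.OO/X.., (2,1):-1/..X/..O/XO., (2,2):-1/..X/..O/X.O
[O.X/..O/X..] X move#2: (0,1):+1/OXX/..O/X..*, (1,0):+1/O.X/X.O/X.., (1,1):+1/O.X/.XO/X.., (2,1):-1/O.X/..O/XX., (2,2):-1/O.X/..O/X.X
[OXX/..O/X..] O move#3: (1,0):-1/OXX/O.O/X..*, (1,1):-1/OXX/.OO/X.., (2,1):-1/OXX/..O/XO., (2,2):-1/OXX/..O/X.O
[OXX/O.O/X..] X move#4: (1,1):+1/OXX/OXO/X..*, (2,1):-1/OXX/O.O/XX., (2,2):-1/OXX/O.O/X.X
[OXX/OXO/X..] end (terminal -1, O#5); searched ..X/..O/X.. to 6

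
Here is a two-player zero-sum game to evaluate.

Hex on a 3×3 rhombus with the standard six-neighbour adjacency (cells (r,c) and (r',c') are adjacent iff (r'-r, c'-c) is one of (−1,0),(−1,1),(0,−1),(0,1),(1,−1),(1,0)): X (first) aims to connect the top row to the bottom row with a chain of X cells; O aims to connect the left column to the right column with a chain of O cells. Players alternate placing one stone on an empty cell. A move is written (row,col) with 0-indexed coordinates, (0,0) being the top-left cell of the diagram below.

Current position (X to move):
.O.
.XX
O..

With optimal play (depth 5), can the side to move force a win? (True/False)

ply 1, X at .O./.XX/O.. | (0,0)=+1→XO./.XX/O..*; (0,2)=+1→.OX/.XX/O..; (1,0)=+1→.O./XXX/O..; (2,1)=-1→.O./.XX/OX.; (2,2)=-1→.O./.XX/O.X
ply 2, O at XO./.XX/O.. | (0,2)=-1→XOO/.XX/O..*; (1,0)=-1→XO./OXX/O..; (2,1)=-1→XO./.XX/OO.; (2,2)=-1→XO./.XX/O.O
ply 3, X at XOO/.XX/O.. | (1,0)=+1→XOO/XXX/O..*; (2,1)=-1→XOO/.XX/OX.; (2,2)=-1→XOO/.XX/O.X
ply 4, O at XOO/XXX/O.. | (2,1)=-1→XOO/XXX/OO.*; (2,2)=-1→XOO/XXX/O.O
ply 5, X at XOO/XXX/OO. | (2,2)=+1→XOO/XXX/OOX*
ply 6: XOO/XXX/OOX is terminal -1 (O); from .O./.XX/O.. depth 5

X winning at [.O./.XX/O..]: True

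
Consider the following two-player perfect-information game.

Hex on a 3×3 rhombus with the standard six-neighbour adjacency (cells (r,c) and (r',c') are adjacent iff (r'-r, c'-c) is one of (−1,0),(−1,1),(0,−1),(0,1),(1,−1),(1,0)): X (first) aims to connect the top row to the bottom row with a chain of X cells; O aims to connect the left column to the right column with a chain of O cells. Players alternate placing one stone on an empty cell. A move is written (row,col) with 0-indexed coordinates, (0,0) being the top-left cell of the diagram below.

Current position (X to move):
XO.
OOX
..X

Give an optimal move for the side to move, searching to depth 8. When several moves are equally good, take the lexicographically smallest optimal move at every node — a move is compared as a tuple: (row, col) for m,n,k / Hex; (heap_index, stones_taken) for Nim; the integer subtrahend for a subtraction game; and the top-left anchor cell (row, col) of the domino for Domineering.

X's best at [XO./OOX/..X]: (0,2)

[XO./OOX/..X] X move#1: (0,2):+1/XOX/OOX/..X*, (2,0):-1/XO./OOX/X.X, (2,1):-1/XO./OOX/.XX
[XOX/OOX/..X] end (terminal -1, O#2); searched XO./OOX/..X to 8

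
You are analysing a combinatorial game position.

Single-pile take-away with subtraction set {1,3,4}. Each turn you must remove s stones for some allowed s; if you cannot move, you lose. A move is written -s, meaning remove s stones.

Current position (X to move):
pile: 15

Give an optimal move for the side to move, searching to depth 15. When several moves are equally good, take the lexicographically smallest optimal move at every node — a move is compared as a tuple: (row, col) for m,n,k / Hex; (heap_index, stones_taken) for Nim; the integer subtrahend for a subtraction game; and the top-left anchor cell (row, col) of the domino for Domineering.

ply 1, X at 15 | -1=+1→14*; -3=-1→12; -4=-1→11
ply 2, O at 14 | -1=-1→13*; -3=-1→11; -4=-1→10
ply 3, X at 13 | -1=-1→12; -3=-1→10; -4=+1→9*
ply 4, O at 9 | -1=-1→8*; -3=-1→6; -4=-1→5
ply 5, X at 8 | -1=+1→7*; -3=-1→5; -4=-1→4
ply 6, O at 7 | -1=-1→6*; -3=-1→4; -4=-1→3
ply 7, X at 6 | -1=-1→5; -3=-1→3; -4=+1→2*
ply 8, O at 2 | -1=-1→1*
ply 9, X at 1 | -1=+1→0*
ply 10: 0 is terminal -1 (O); from 15 depth 15

X's best at [15]: -1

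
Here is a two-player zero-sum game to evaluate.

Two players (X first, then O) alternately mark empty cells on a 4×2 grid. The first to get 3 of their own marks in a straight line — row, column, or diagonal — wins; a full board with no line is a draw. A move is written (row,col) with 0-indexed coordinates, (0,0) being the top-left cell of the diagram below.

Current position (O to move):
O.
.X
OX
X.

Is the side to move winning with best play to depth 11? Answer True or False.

[O./.X/OX/X.] O move#1: (0,1):-1/OO/.X/OX/X., (1,0):+1/O./OX/OX/X.*, (3,1):-1/O./.X/OX/XO
[O./OX/OX/X.] end (terminal -1, X#2); searched O./.X/OX/X. to 11

O winning at [O./.X/OX/X.]: True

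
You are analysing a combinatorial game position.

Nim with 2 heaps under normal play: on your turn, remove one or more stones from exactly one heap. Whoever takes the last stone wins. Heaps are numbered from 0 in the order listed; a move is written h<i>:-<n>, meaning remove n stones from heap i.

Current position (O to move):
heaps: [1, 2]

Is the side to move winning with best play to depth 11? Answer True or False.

p1 O@[(1,2)]: h0:-1[(0,2)]-1 h1:-1[(1,1)]+1* h1:-2[(1,0)]-1
p2 X@[(1,1)]: h0:-1[(0,1)]-1* h1:-1[(1,0)]-1
p3 O@[(0,1)]: h1:-1[(0,0)]+1*
p4 X@[(0,0)] terminal -1; root [(1,2)] d11

O winning at [(1,2)]: True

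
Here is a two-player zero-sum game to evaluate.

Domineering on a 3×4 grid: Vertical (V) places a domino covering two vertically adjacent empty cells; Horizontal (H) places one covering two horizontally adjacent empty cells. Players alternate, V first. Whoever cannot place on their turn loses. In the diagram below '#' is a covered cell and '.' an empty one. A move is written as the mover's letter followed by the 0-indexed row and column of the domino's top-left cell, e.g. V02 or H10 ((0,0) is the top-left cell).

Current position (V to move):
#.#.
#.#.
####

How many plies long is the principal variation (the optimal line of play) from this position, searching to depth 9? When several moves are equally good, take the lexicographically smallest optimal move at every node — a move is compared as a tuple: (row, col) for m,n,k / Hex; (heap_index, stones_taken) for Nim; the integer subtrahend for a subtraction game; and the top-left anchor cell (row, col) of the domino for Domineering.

PV length from [#.#./#.#./####]: 1 ply

[#.#./#.#./####] V move#1: V01:+1/###./###./####*, V03:+1/#.##/#.##/####
[###./###./####] end (terminal -1, H#2); searched #.#./#.#./#### to 9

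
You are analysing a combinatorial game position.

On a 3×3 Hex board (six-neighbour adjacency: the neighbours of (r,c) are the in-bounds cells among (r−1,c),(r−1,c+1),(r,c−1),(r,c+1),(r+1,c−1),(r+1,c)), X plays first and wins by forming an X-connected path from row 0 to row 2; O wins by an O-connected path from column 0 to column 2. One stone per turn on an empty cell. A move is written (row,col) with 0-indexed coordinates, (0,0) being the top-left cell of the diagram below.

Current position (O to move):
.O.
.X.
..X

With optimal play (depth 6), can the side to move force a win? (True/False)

O winning at [.O./.X./..X]: True

p1 O@[.O./.X./..X]: (0,0)[OO./.X./..X]-1 (0,2)[.OO/.X./..X]+1* (1,0)[.O./OX./..X]-1 (1,2)[.O./.XO/..X]-1 (2,0)[.O./.X./O.X]-1 (2,1)[.O./.X./.OX]-1
p2 X@[.OO/.X./..X]: (0,0)[XOO/.X./..X]-1* (1,0)[.OO/XX./..X]-1 (1,2)[.OO/.XX/..X]-1 (2,0)[.OO/.X./X.X]-1 (2,1)[.OO/.X./.XX]-1
p3 O@[XOO/.X./..X]: (1,0)[XOO/OX./..X]+1* (1,2)[XOO/.XO/..X]-1 (2,0)[XOO/.X./O.X]-1 (2,1)[XOO/.X./.OX]-1
p4 X@[XOO/OX./..X] terminal -1; root [.O./.X./..X] d6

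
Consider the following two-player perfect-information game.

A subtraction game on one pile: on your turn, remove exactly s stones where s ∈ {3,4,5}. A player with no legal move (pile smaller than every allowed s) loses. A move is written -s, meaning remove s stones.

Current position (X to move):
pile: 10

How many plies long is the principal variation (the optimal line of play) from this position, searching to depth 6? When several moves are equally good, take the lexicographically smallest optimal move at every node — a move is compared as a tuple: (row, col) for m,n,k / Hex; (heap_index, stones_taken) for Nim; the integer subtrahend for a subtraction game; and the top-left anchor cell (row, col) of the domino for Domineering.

PV length from [10]: 2 plies

ply 1, X at 10 | -3=-1→7*; -4=-1→6; -5=-1→5
ply 2, O at 7 | -3=-1→4; -4=-1→3; -5=+1→2*
ply 3: 2 is terminal -1 (X); from 10 depth 6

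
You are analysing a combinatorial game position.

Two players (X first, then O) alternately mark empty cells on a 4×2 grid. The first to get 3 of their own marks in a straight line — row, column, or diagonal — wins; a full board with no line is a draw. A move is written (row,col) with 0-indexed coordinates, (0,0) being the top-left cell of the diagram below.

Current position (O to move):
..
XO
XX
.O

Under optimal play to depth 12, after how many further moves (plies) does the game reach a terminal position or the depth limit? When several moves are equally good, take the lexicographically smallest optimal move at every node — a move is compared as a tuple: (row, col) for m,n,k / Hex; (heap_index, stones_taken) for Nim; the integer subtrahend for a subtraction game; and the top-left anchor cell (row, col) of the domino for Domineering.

PV length from [../XO/XX/.O]: 2 plies

ply 1, O at ../XO/XX/.O | (0,0)=-1→O./XO/XX/.O*; (0,1)=-1→.O/XO/XX/.O; (3,0)=-1→../XO/XX/OO
ply 2, X at O./XO/XX/.O | (0,1)=+0→OX/XO/XX/.O; (3,0)=+1→O./XO/XX/XO*
ply 3: O./XO/XX/XO is terminal -1 (O); from ../XO/XX/.O depth 12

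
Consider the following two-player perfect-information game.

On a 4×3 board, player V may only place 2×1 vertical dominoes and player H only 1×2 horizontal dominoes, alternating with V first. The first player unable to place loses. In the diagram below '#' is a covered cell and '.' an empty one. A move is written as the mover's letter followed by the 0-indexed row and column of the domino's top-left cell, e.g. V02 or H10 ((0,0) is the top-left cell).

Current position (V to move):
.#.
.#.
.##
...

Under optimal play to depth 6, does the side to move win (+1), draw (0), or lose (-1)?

[.#./.#./.##/...] V move#1: V00:+1/##./##./.##/...*, V02:+1/.##/.##/.##/..., V10:+1/.#./##./###/..., V20:+1/.#./.#./###/#..
[##./##./.##/...] H move#2: H30:-1/##./##./.##/##.*, H31:-1/##./##./.##/.##
[##./##./.##/##.] V move#3: V02:+1/###/###/.##/##.*
[###/###/.##/##.] end (terminal -1, H#4); searched .#./.#./.##/... to 6

value(.#./.#./.##/..., V) = +1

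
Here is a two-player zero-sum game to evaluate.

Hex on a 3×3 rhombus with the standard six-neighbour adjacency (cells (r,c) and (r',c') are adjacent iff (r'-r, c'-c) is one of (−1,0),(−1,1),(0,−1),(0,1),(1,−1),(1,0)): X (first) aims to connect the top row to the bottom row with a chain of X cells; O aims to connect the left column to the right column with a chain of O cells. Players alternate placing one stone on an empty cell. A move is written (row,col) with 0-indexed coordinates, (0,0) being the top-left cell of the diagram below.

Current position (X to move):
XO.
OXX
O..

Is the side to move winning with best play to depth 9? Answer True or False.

[XO./OXX/O..] X move#1: (0,2):+1/XOX/OXX/O..*, (2,1):-1/XO./OXX/OX., (2,2):-1/XO./OXX/O.X
[XOX/OXX/O..] O move#2: (2,1):-1/XOX/OXX/OO.*, (2,2):-1/XOX/OXX/O.O
[XOX/OXX/OO.] X move#3: (2,2):+1/XOX/OXX/OOX*
[XOX/OXX/OOX] end (terminal -1, O#4); searched XO./OXX/O.. to 9

X winning at [XO./OXX/O..]: True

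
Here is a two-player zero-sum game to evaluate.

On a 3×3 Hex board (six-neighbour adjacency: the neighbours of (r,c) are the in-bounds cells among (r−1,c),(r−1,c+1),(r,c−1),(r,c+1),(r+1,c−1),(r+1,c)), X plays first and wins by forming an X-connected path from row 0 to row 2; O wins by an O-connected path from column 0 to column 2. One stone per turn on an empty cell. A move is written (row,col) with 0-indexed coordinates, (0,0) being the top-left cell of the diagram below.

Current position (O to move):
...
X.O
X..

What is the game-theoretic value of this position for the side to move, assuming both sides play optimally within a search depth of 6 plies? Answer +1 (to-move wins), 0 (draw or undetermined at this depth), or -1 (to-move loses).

p1 O@[.../X.O/X..]: (0,0)[O../X.O/X..]-1* (0,1)[.O./X.O/X..]-1 (0,2)[..O/X.O/X..]-1 (1,1)[.../XOO/X..]-1 (2,1)[.../X.O/XO.]-1 (2,2)[.../X.O/X.O]-1
p2 X@[O../X.O/X..]: (0,1)[OX./X.O/X..]+1* (0,2)[O.X/X.O/X..]+1 (1,1)[O../XXO/X..]+1 (2,1)[O../X.O/XX.]-1 (2,2)[O../X.O/X.X]-1
p3 O@[OX./X.O/X..] terminal -1; root [.../X.O/X..] d6

value(.../X.O/X.., O) = -1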